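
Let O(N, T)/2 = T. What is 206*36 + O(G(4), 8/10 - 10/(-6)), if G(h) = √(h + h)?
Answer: 111314/15 ≈ 7420.9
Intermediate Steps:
G(h) = √2*√h (G(h) = √(2*h) = √2*√h)
O(N, T) = 2*T
206*36 + O(G(4), 8/10 - 10/(-6)) = 206*36 + 2*(8/10 - 10/(-6)) = 7416 + 2*(8*(⅒) - 10*(-⅙)) = 7416 + 2*(⅘ + 5/3) = 7416 + 2*(37/15) = 7416 + 74/15 = 111314/15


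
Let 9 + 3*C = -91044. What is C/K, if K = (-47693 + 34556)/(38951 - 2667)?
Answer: 2431028/29 ≈ 83829.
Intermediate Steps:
C = -30351 (C = -3 + (⅓)*(-91044) = -3 - 30348 = -30351)
K = -13137/36284 ≈ -0.36206
C/K = -30351/(-13137/36284) = -30351*(-36284/13137) = 2431028/29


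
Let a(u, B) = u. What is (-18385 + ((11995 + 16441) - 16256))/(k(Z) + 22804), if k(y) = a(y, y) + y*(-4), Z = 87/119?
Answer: -147679/542683 ≈ -0.27213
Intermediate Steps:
Z = 87/119 (Z = 87*(1/119) = 87/119 ≈ 0.73109)
k(y) = -3*y (k(y) = y + y*(-4) = y - 4*y = -3*y)
(-18385 + ((11995 + 16441) - 16256))/(k(Z) + 22804) = (-18385 + ((11995 + 16441) - 16256))/(-3*87/119 + 22804) = (-18385 + (28436 - 16256))/(-261/119 + 22804) = (-18385 + 12180)/(2713415/119) = -6205*119/2713415 = -147679/542683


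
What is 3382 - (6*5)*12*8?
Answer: 502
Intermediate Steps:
3382 - (6*5)*12*8 = 3382 - 30*12*8 = 3382 - 360*8 = 3382 - 1*2880 = 3382 - 2880 = 502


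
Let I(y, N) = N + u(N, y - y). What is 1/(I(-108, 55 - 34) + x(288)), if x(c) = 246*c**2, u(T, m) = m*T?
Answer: 1/20404245 ≈ 4.9009e-8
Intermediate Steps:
u(T, m) = T*m
I(y, N) = N (I(y, N) = N + N*(y - y) = N + N*0 = N + 0 = N)
1/(I(-108, 55 - 34) + x(288)) = 1/((55 - 34) + 246*288**2) = 1/(21 + 246*82944) = 1/(21 + 20404224) = 1/20404245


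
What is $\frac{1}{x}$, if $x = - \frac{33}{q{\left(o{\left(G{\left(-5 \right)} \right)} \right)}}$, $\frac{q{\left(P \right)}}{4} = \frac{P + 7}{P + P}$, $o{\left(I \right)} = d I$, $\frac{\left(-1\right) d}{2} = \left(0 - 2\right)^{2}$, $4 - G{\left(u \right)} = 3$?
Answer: $- \frac{1}{132} \approx -0.0075758$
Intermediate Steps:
$G{\left(u \right)} = 1$ ($G{\left(u \right)} = 4 - 3 = 1$)
$d = -8$ ($d = - 2 \left(0 - 2\right)^{2} = - 2 \left(-2\right)^{2} = \left(-2\right) 4 = -8$)
$o{\left(I \right)} = - 8 I$
$q{\left(P \right)} = \frac{2 \left(7 + P\right)}{P}$ ($q{\left(P \right)} = 4 \frac{P + 7}{P + P} = 4 \frac{7 + P}{2 P} = \frac{2 \left(7 + P\right)}{P}$)
$x = -132$ ($x = - \frac{33}{2 + \frac{14}{\left(-8\right) 1}} = - \frac{33}{2 + \frac{14}{-8}} = - \frac{33}{2 + 14 \left(- \frac{1}{8}\right)} = - \frac{33}{2 - \frac{7}{4}} = - 33 \frac{1}{\frac{1}{4}} = \left(-33\right) 4 = -132$)
$\frac{1}{x} = \frac{1}{-132} = - \frac{1}{132}$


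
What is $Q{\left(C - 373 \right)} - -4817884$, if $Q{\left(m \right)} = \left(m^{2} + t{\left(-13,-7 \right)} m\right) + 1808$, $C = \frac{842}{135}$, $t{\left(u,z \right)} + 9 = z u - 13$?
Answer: $\frac{89829210274}{18225} \approx 4.9289 \cdot 10^{6}$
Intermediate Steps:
$t{\left(u,z \right)} = -22 + u z$ ($t{\left(u,z \right)} = -9 + \left(z u - 13\right) = -9 + \left(u z - 13\right) = -9 + \left(-13 + u z\right) = -22 + u z$)
$C = \frac{842}{135}$ ($C = 842 \cdot \frac{1}{135} = \frac{842}{135} \approx 6.237$)
$Q{\left(m \right)} = 1808 + m^{2} + 69 m$ ($Q{\left(m \right)} = \left(m^{2} + \left(-22 - -91\right) m\right) + 1808 = \left(m^{2} + \left(-22 + 91\right) m\right) + 1808 = \left(m^{2} + 69 m\right) + 1808 = 1808 + m^{2} + 69 m$)
$Q{\left(C - 373 \right)} - -4817884 = \left(1808 + \left(\frac{842}{135} - 373\right)^{2} + 69 \left(\frac{842}{135} - 373\right)\right) - -4817884 = \left(1808 + \left(\frac{842}{135} - 373\right)^{2} + 69 \left(\frac{842}{135} - 373\right)\right) + 4817884 = \left(1808 + \left(- \frac{49513}{135}\right)^{2} + 69 \left(- \frac{49513}{135}\right)\right) + 4817884 = \left(1808 + \frac{2451537169}{18225} - \frac{1138799}{45}\right) + 4817884 = \frac{2023274374}{18225} + 4817884 = \frac{89829210274}{18225}$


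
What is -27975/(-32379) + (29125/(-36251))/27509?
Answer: 9298843831550/10763089995887 ≈ 0.86396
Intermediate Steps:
-27975/(-32379) + (29125/(-36251))/27509 = -27975*(-1/32379) + (29125*(-1/36251))*(1/27509) = 9325/10793 - 29125/36251*1/27509 = 9325/10793 - 29125/997228759 = 9298843831550/10763089995887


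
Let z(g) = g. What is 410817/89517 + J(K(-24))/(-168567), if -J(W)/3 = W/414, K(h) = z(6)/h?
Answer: 12742034790137/2776488633576 ≈ 4.5893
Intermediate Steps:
K(h) = 6/h
J(W) = -W/138 (J(W) = -3*W/414 = -W/138)
410817/89517 + J(K(-24))/(-168567) = 410817/89517 - 1/(23*(-24))/(-168567) = 410817*(1/89517) - (-1)/(23*24)*(-1/168567) = 136939/29839 - 1/138*(-¼)*(-1/168567) = 136939/29839 + (1/552)*(-1/168567) = 136939/29839 - 1/93048984 = 12742034790137/2776488633576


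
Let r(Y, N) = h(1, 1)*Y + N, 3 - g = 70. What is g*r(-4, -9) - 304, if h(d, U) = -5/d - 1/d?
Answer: -1309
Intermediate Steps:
g = -67 (g = 3 - 1*70 = 3 - 70 = -67)
h(d, U) = -6/d
r(Y, N) = N - 6*Y (r(Y, N) = (-6/1)*Y + N = (-6*1)*Y + N = -6*Y + N = N - 6*Y)
g*r(-4, -9) - 304 = -67*(-9 - 6*(-4)) - 304 = -67*(-9 + 24) - 304 = -67*15 - 304 = -1005 - 304 = -1309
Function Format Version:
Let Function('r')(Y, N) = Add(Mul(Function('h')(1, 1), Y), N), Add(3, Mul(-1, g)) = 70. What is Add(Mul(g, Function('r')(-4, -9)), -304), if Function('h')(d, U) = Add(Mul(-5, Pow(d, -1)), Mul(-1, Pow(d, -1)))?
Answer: -1309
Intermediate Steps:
g = -67 (g = Add(3, Mul(-1, 70)) = Add(3, -70) = -67)
Function('h')(d, U) = Mul(-6, Pow(d, -1))
Function('r')(Y, N) = Add(N, Mul(-6, Y)) (Function('r')(Y, N) = Add(Mul(Mul(-6, Pow(1, -1)), Y), N) = Add(Mul(Mul(-6, 1), Y), N) = Add(Mul(-6, Y), N) = Add(N, Mul(-6, Y)))
Add(Mul(g, Function('r')(-4, -9)), -304) = Add(Mul(-67, Add(-9, Mul(-6, -4))), -304) = Add(Mul(-67, Add(-9, 24)), -304) = Add(Mul(-67, 15), -304) = Add(-1005, -304) = -1309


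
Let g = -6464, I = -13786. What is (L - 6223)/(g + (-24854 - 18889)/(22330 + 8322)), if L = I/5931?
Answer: 1131745374148/1175395325301 ≈ 0.96286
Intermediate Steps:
L = -13786/5931 ≈ -2.3244
(L - 6223)/(g + (-24854 - 18889)/(22330 + 8322)) = (-13786/5931 - 6223)/(-6464 + (-24854 - 18889)/(22330 + 8322)) = -36922399/(5931*(-6464 - 43743/30652)) = -36922399/(5931*(-198178271/30652)) = -36922399/5931*(-30652/198178271) = 1131745374148/1175395325301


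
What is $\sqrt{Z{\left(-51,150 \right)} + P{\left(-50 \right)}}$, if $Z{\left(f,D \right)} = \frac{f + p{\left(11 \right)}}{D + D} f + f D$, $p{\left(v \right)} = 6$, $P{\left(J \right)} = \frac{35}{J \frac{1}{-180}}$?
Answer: $\frac{3 i \sqrt{83515}}{10} \approx 86.697 i$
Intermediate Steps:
$P{\left(J \right)} = - \frac{6300}{J}$ ($P{\left(J \right)} = \frac{35}{J \left(- \frac{1}{180}\right)} = \frac{35}{\left(- \frac{1}{180}\right) J} = 35 \left(- \frac{180}{J}\right) = - \frac{6300}{J}$)
$Z{\left(f,D \right)} = D f + \frac{f \left(6 + f\right)}{2 D}$ ($Z{\left(f,D \right)} = \frac{f + 6}{D + D} f + f D = \frac{6 + f}{2 D} f + D f = \frac{f \left(6 + f\right)}{2 D} + D f = D f + \frac{f \left(6 + f\right)}{2 D}$)
$\sqrt{Z{\left(-51,150 \right)} + P{\left(-50 \right)}} = \sqrt{\frac{1}{2} \left(-51\right) \frac{1}{150} \left(6 - 51 + 2 \cdot 150^{2}\right) - \frac{6300}{-50}} = \sqrt{\frac{1}{2} \left(-51\right) \frac{1}{150} \left(6 - 51 + 2 \cdot 22500\right) - -126} = \sqrt{\frac{1}{2} \left(-51\right) \frac{1}{150} \left(6 - 51 + 45000\right) + 126} = \sqrt{\frac{1}{2} \left(-51\right) \frac{1}{150} \cdot 44955 + 126} = \sqrt{- \frac{152847}{20} + 126} = \sqrt{- \frac{150327}{20}} = \frac{3 i \sqrt{83515}}{10}$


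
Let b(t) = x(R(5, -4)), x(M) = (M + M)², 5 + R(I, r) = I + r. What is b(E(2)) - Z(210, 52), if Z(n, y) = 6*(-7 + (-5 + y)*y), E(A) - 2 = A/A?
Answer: -14558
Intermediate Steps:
E(A) = 3 (E(A) = 2 + A/A = 2 + 1 = 3)
R(I, r) = -5 + I + r (R(I, r) = -5 + (I + r) = -5 + I + r)
x(M) = 4*M² (x(M) = (2*M)² = 4*M²)
b(t) = 64 (b(t) = 4*(-5 + 5 - 4)² = 4*(-4)² = 4*16 = 64)
Z(n, y) = -42 + 6*y*(-5 + y) (Z(n, y) = 6*(-7 + y*(-5 + y)) = -42 + 6*y*(-5 + y))
b(E(2)) - Z(210, 52) = 64 - (-42 - 30*52 + 6*52²) = 64 - (-42 - 1560 + 6*2704) = 64 - (-42 - 1560 + 16224) = 64 - 1*14622 = 64 - 14622 = -14558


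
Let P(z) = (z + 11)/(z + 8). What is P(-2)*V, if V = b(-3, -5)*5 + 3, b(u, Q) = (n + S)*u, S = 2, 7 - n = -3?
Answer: -531/2 ≈ -265.50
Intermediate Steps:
n = 10 (n = 7 - 1*(-3) = 7 + 3 = 10)
b(u, Q) = 12*u (b(u, Q) = (10 + 2)*u = 12*u)
P(z) = (11 + z)/(8 + z)
V = -177 (V = (12*(-3))*5 + 3 = -36*5 + 3 = -180 + 3 = -177)
P(-2)*V = ((11 - 2)/(8 - 2))*(-177) = (9/6)*(-177) = ((1/6)*9)*(-177) = (3/2)*(-177) = -531/2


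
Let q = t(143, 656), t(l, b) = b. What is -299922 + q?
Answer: -299266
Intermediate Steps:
q = 656
-299922 + q = -299922 + 656 = -299266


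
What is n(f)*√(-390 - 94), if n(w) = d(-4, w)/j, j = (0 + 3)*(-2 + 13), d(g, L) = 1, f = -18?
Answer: 2*I/3 ≈ 0.66667*I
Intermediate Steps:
j = 33 (j = 3*11 = 33)
n(w) = 1/33
n(f)*√(-390 - 94) = √(-390 - 94)/33 = √(-484)/33 = (22*I)/33 = 2*I/3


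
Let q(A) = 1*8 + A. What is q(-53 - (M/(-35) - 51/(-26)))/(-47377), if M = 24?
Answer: 42111/43113070 ≈ 0.00097676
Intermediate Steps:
q(A) = 8 + A
q(-53 - (M/(-35) - 51/(-26)))/(-47377) = (8 + (-53 - (24/(-35) - 51/(-26))))/(-47377) = (8 + (-53 - (24*(-1/35) - 51*(-1/26))))*(-1/47377) = (8 + (-53 - (-24/35 + 51/26)))*(-1/47377) = (8 + (-53 - 1*1161/910))*(-1/47377) = (8 + (-53 - 1161/910))*(-1/47377) = (8 - 49391/910)*(-1/47377) = -42111/910*(-1/47377) = 42111/43113070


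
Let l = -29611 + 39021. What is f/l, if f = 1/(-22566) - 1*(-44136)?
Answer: 199194595/42469212 ≈ 4.6903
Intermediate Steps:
f = 995972975/22566 (f = -1/22566 + 44136 = 995972975/22566 ≈ 44136.)
l = 9410
f/l = (995972975/22566)/9410 = (995972975/22566)*(1/9410) = 199194595/42469212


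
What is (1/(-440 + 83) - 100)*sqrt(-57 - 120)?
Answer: -35701*I*sqrt(177)/357 ≈ -1330.5*I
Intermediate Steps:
(1/(-440 + 83) - 100)*sqrt(-57 - 120) = (1/(-357) - 100)*sqrt(-177) = (-1/357 - 100)*(I*sqrt(177)) = -35701*I*sqrt(177)/357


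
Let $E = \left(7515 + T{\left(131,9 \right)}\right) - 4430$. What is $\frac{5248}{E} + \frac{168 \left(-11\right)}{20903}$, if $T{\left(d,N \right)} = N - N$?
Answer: $\frac{103997864}{64485755} \approx 1.6127$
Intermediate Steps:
$T{\left(d,N \right)} = 0$
$E = 3085$ ($E = \left(7515 + 0\right) - 4430 = 7515 - 4430 = 3085$)
$\frac{5248}{E} + \frac{168 \left(-11\right)}{20903} = \frac{5248}{3085} + \frac{168 \left(-11\right)}{20903} = 5248 \cdot \frac{1}{3085} - \frac{1848}{20903} = \frac{5248}{3085} - \frac{1848}{20903} = \frac{103997864}{64485755}$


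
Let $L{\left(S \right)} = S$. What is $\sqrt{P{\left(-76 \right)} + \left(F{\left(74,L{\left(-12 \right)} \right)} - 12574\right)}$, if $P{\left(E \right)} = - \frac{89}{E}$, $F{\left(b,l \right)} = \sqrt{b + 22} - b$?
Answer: $\frac{\sqrt{-18262021 + 5776 \sqrt{6}}}{38} \approx 112.41 i$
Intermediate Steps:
$F{\left(b,l \right)} = \sqrt{22 + b} - b$
$\sqrt{P{\left(-76 \right)} + \left(F{\left(74,L{\left(-12 \right)} \right)} - 12574\right)} = \sqrt{- \frac{89}{-76} + \left(\left(\sqrt{22 + 74} - 74\right) - 12574\right)} = \sqrt{\left(-89\right) \left(- \frac{1}{76}\right) - \left(12648 - 4 \sqrt{6}\right)} = \sqrt{\frac{89}{76} - \left(12648 - 4 \sqrt{6}\right)} = \sqrt{- \frac{961159}{76} + 4 \sqrt{6}}$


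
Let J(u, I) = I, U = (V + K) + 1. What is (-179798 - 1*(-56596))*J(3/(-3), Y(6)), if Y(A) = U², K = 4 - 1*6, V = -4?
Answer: -3080050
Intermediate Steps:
K = -2 (K = 4 - 6 = -2)
U = -5 (U = (-4 - 2) + 1 = -6 + 1 = -5)
Y(A) = 25 (Y(A) = (-5)² = 25)
(-179798 - 1*(-56596))*J(3/(-3), Y(6)) = (-179798 - 1*(-56596))*25 = (-179798 + 56596)*25 = -123202*25 = -3080050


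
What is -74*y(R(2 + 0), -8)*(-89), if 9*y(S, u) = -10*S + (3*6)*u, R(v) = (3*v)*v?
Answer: -579568/3 ≈ -1.9319e+5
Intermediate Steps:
R(v) = 3*v²
y(S, u) = 2*u - 10*S/9 (y(S, u) = (-10*S + (3*6)*u)/9 = (-10*S + 18*u)/9 = 2*u - 10*S/9)
-74*y(R(2 + 0), -8)*(-89) = -74*(2*(-8) - 10*(2 + 0)²/3)*(-89) = -74*(-16 - 10*2²/3)*(-89) = -74*(-16 - 10*4/3)*(-89) = -74*(-16 - 10/9*12)*(-89) = -74*(-16 - 40/3)*(-89) = -74*(-88/3)*(-89) = (6512/3)*(-89) = -579568/3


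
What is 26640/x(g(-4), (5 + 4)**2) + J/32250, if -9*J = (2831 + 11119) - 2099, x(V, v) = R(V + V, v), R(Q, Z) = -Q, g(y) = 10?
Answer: -386624851/290250 ≈ -1332.0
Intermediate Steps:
x(V, v) = -2*V (x(V, v) = -(V + V) = -2*V)
J = -11851/9 (J = -((2831 + 11119) - 2099)/9 = -(13950 - 2099)/9 = -1/9*11851 = -11851/9 ≈ -1316.8)
26640/x(g(-4), (5 + 4)**2) + J/32250 = 26640/((-2*10)) - 11851/9/32250 = 26640/(-20) - 11851/9*1/32250 = 26640*(-1/20) - 11851/290250 = -1332 - 11851/290250 = -386624851/290250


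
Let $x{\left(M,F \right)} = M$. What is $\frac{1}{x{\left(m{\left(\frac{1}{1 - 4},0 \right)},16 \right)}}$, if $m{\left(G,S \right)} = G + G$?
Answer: $- \frac{3}{2} \approx -1.5$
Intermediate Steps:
$m{\left(G,S \right)} = 2 G$
$\frac{1}{x{\left(m{\left(\frac{1}{1 - 4},0 \right)},16 \right)}} = \frac{1}{2 \frac{1}{1 - 4}} = \frac{1}{2 \frac{1}{-3}} = \frac{1}{2 \left(- \frac{1}{3}\right)} = \frac{1}{- \frac{2}{3}} = - \frac{3}{2}$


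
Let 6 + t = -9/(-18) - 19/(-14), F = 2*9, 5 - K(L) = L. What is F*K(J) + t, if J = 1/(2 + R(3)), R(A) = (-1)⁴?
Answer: 559/7 ≈ 79.857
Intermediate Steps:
R(A) = 1
J = ⅓ (J = 1/(2 + 1) = 1/3 = ⅓ ≈ 0.33333)
K(L) = 5 - L
F = 18
t = -29/7 (t = -6 + (-9/(-18) - 19/(-14)) = -6 + (-9*(-1/18) - 19*(-1/14)) = -6 + (½ + 19/14) = -6 + 13/7 = -29/7 ≈ -4.1429)
F*K(J) + t = 18*(5 - 1*⅓) - 29/7 = 18*(5 - ⅓) - 29/7 = 18*(14/3) - 29/7 = 84 - 29/7 = 559/7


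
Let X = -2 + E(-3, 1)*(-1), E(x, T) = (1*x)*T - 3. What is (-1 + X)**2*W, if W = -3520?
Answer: -31680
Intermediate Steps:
E(x, T) = -3 + T*x (E(x, T) = x*T - 3 = T*x - 3 = -3 + T*x)
X = 4 (X = -2 + (-3 + 1*(-3))*(-1) = -2 + (-3 - 3)*(-1) = -2 - 6*(-1) = -2 + 6 = 4)
(-1 + X)**2*W = (-1 + 4)**2*(-3520) = 3**2*(-3520) = 9*(-3520) = -31680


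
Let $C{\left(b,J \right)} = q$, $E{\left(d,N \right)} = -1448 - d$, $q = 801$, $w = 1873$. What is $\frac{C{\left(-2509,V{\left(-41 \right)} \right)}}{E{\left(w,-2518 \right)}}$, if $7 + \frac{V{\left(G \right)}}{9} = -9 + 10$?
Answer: $- \frac{89}{369} \approx -0.24119$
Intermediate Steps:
$V{\left(G \right)} = -54$ ($V{\left(G \right)} = -63 + 9 \left(-9 + 10\right) = -63 + 9 \cdot 1 = -63 + 9 = -54$)
$C{\left(b,J \right)} = 801$
$\frac{C{\left(-2509,V{\left(-41 \right)} \right)}}{E{\left(w,-2518 \right)}} = \frac{801}{-1448 - 1873} = \frac{801}{-3321} = 801 \left(- \frac{1}{3321}\right) = - \frac{89}{369}$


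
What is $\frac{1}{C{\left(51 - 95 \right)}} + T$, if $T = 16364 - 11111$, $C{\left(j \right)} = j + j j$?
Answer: $\frac{9938677}{1892} \approx 5253.0$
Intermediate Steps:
$C{\left(j \right)} = j + j^{2}$
$T = 5253$ ($T = 16364 - 11111 = 5253$)
$\frac{1}{C{\left(51 - 95 \right)}} + T = \frac{1}{\left(51 - 95\right) \left(1 + \left(51 - 95\right)\right)} + 5253 = \frac{1}{\left(-44\right) \left(1 - 44\right)} + 5253 = \frac{1}{\left(-44\right) \left(-43\right)} + 5253 = \frac{1}{1892} + 5253 = \frac{9938677}{1892}$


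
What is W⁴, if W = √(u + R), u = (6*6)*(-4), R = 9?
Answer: 18225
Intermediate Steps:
u = -144 (u = 36*(-4) = -144)
W = 3*I*√15 (W = √(-144 + 9) = √(-135) = 3*I*√15 ≈ 11.619*I)
W⁴ = (3*I*√15)⁴ = 18225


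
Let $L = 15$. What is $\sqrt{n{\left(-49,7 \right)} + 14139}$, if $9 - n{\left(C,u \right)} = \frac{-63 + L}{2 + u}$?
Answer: $\frac{2 \sqrt{31845}}{3} \approx 118.97$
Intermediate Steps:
$n{\left(C,u \right)} = 9 + \frac{48}{2 + u}$ ($n{\left(C,u \right)} = 9 - \frac{-63 + 15}{2 + u} = 9 - - \frac{48}{2 + u} = 9 + \frac{48}{2 + u}$)
$\sqrt{n{\left(-49,7 \right)} + 14139} = \sqrt{\frac{3 \left(22 + 3 \cdot 7\right)}{2 + 7} + 14139} = \sqrt{\frac{3 \left(22 + 21\right)}{9} + 14139} = \sqrt{3 \cdot \frac{1}{9} \cdot 43 + 14139} = \sqrt{\frac{43}{3} + 14139} = \sqrt{\frac{42460}{3}} = \frac{2 \sqrt{31845}}{3}$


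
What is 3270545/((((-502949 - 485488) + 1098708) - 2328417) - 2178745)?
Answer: -3270545/4396891 ≈ -0.74383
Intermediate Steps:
3270545/((((-502949 - 485488) + 1098708) - 2328417) - 2178745) = 3270545/(((-988437 + 1098708) - 2328417) - 2178745) = 3270545/((110271 - 2328417) - 2178745) = 3270545/(-2218146 - 2178745) = 3270545/(-4396891) = 3270545*(-1/4396891) = -3270545/4396891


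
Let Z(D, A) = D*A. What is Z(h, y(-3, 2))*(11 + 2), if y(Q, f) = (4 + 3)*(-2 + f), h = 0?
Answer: 0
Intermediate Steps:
y(Q, f) = -14 + 7*f (y(Q, f) = 7*(-2 + f) = -14 + 7*f)
Z(D, A) = A*D
Z(h, y(-3, 2))*(11 + 2) = ((-14 + 7*2)*0)*(11 + 2) = ((-14 + 14)*0)*13 = (0*0)*13 = 0*13 = 0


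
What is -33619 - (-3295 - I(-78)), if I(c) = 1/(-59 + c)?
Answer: -4154389/137 ≈ -30324.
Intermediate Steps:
-33619 - (-3295 - I(-78)) = -33619 - (-3295 - 1/(-59 - 78)) = -33619 - (-3295 - 1/(-137)) = -33619 - (-3295 - 1*(-1/137)) = -33619 - (-3295 + 1/137) = -33619 - 1*(-451414/137) = -33619 + 451414/137 = -4154389/137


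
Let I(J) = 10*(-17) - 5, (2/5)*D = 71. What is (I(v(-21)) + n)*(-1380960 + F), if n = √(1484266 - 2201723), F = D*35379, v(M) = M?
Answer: -1714584375/2 + 9797625*I*√717457/2 ≈ -8.5729e+8 + 4.1494e+9*I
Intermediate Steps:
D = 355/2 (D = (5/2)*71 = 355/2 ≈ 177.50)
F = 12559545/2 (F = (355/2)*35379 = 12559545/2 ≈ 6.2798e+6)
I(J) = -175 (I(J) = -170 - 5 = -175)
n = I*√717457 (n = √(-717457) = I*√717457 ≈ 847.03*I)
(I(v(-21)) + n)*(-1380960 + F) = (-175 + I*√717457)*(-1380960 + 12559545/2) = (-175 + I*√717457)*(9797625/2) = -1714584375/2 + 9797625*I*√717457/2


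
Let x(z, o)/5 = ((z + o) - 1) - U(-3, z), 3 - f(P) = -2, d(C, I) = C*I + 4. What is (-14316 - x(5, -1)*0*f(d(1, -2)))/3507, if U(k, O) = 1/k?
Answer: -4772/1169 ≈ -4.0821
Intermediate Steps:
d(C, I) = 4 + C*I
f(P) = 5 (f(P) = 3 - 1*(-2) = 3 + 2 = 5)
x(z, o) = -10/3 + 5*o + 5*z (x(z, o) = 5*(((z + o) - 1) - 1/(-3)) = 5*(((o + z) - 1) - 1*(-⅓)) = 5*((-1 + o + z) + ⅓) = 5*(-⅔ + o + z) = -10/3 + 5*o + 5*z)
(-14316 - x(5, -1)*0*f(d(1, -2)))/3507 = (-14316 - (-10/3 + 5*(-1) + 5*5)*0*5)/3507 = (-14316 - (-10/3 - 5 + 25)*0*5)*(1/3507) = (-14316 - (50/3)*0*5)*(1/3507) = (-14316 - 0*5)*(1/3507) = (-14316 - 1*0)*(1/3507) = (-14316 + 0)*(1/3507) = -14316*1/3507 = -4772/1169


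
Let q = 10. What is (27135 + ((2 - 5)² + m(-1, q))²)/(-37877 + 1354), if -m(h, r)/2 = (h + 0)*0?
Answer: -27216/36523 ≈ -0.74517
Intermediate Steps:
m(h, r) = 0 (m(h, r) = -2*(h + 0)*0 = -2*h*0 = -2*0 = 0)
(27135 + ((2 - 5)² + m(-1, q))²)/(-37877 + 1354) = (27135 + ((2 - 5)² + 0)²)/(-37877 + 1354) = (27135 + ((-3)² + 0)²)/(-36523) = (27135 + (9 + 0)²)*(-1/36523) = (27135 + 9²)*(-1/36523) = (27135 + 81)*(-1/36523) = 27216*(-1/36523) = -27216/36523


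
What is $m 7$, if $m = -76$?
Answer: $-532$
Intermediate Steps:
$m 7 = \left(-76\right) 7 = -532$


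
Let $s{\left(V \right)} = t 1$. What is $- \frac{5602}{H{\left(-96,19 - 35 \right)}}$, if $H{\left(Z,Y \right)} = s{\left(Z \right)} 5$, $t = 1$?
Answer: $- \frac{5602}{5} \approx -1120.4$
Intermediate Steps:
$s{\left(V \right)} = 1$ ($s{\left(V \right)} = 1 \cdot 1 = 1$)
$H{\left(Z,Y \right)} = 5$ ($H{\left(Z,Y \right)} = 1 \cdot 5 = 5$)
$- \frac{5602}{H{\left(-96,19 - 35 \right)}} = - \frac{5602}{5}$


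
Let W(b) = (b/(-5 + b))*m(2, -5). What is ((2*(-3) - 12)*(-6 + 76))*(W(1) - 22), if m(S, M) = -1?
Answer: 27405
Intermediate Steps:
W(b) = -b/(-5 + b) (W(b) = (b/(-5 + b))*(-1) = -b/(-5 + b))
((2*(-3) - 12)*(-6 + 76))*(W(1) - 22) = ((2*(-3) - 12)*(-6 + 76))*(-1*1/(-5 + 1) - 22) = ((-6 - 12)*70)*(-1*1/(-4) - 22) = (-18*70)*(-1*1*(-1/4) - 22) = -1260*(1/4 - 22) = -1260*(-87/4) = 27405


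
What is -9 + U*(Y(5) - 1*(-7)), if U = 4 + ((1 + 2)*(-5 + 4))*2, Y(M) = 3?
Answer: -29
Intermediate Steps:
U = -2 (U = 4 + (3*(-1))*2 = 4 - 3*2 = 4 - 6 = -2)
-9 + U*(Y(5) - 1*(-7)) = -9 - 2*(3 - 1*(-7)) = -9 - 2*(3 + 7) = -9 - 2*10 = -9 - 20 = -29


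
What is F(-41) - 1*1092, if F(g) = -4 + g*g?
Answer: 585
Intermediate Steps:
F(g) = -4 + g²
F(-41) - 1*1092 = (-4 + (-41)²) - 1*1092 = (-4 + 1681) - 1092 = 1677 - 1092 = 585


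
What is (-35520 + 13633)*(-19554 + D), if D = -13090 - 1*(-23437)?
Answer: 201513609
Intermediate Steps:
D = 10347 (D = -13090 + 23437 = 10347)
(-35520 + 13633)*(-19554 + D) = (-35520 + 13633)*(-19554 + 10347) = -21887*(-9207) = 201513609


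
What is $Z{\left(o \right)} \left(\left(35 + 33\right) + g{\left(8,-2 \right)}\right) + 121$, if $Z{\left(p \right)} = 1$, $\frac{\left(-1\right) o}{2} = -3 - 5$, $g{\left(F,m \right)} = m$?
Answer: $187$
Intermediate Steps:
$o = 16$ ($o = - 2 \left(-3 - 5\right) = \left(-2\right) \left(-8\right) = 16$)
$Z{\left(o \right)} \left(\left(35 + 33\right) + g{\left(8,-2 \right)}\right) + 121 = 1 \left(\left(35 + 33\right) - 2\right) + 121 = 1 \left(68 - 2\right) + 121 = 1 \cdot 66 + 121 = 66 + 121 = 187$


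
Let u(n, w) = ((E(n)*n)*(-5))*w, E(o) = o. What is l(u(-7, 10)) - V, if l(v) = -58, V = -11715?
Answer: 11657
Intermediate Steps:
u(n, w) = -5*w*n² (u(n, w) = ((n*n)*(-5))*w = (n²*(-5))*w = (-5*n²)*w = -5*w*n²)
l(u(-7, 10)) - V = -58 - 1*(-11715) = -58 + 11715 = 11657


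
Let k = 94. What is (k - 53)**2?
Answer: 1681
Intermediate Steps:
(k - 53)**2 = (94 - 53)**2 = 41**2 = 1681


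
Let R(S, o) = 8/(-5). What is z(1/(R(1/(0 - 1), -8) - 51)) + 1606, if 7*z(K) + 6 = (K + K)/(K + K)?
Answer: 11237/7 ≈ 1605.3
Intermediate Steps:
R(S, o) = -8/5 (R(S, o) = 8*(-⅕) = -8/5)
z(K) = -5/7 (z(K) = -6/7 + ((K + K)/(K + K))/7 = -6/7 + ((2*K)/((2*K)))/7 = -6/7 + ((2*K)*(1/(2*K)))/7 = -6/7 + (⅐)*1 = -6/7 + ⅐ = -5/7)
z(1/(R(1/(0 - 1), -8) - 51)) + 1606 = -5/7 + 1606 = 11237/7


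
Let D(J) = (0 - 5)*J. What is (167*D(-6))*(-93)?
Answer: -465930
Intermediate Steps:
D(J) = -5*J
(167*D(-6))*(-93) = (167*(-5*(-6)))*(-93) = (167*30)*(-93) = 5010*(-93) = -465930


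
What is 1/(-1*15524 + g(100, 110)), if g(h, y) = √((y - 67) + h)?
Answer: -15524/240994433 - √143/240994433 ≈ -6.4466e-5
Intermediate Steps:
g(h, y) = √(-67 + h + y) (g(h, y) = √((-67 + y) + h) = √(-67 + h + y))
1/(-1*15524 + g(100, 110)) = 1/(-1*15524 + √(-67 + 100 + 110)) = 1/(-15524 + √143)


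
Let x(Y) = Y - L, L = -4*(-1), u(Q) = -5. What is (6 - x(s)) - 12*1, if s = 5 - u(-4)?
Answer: -12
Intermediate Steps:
L = 4
s = 10 (s = 5 - 1*(-5) = 5 + 5 = 10)
x(Y) = -4 + Y (x(Y) = Y - 1*4 = Y - 4 = -4 + Y)
(6 - x(s)) - 12*1 = (6 - (-4 + 10)) - 12*1 = (6 - 1*6) - 12 = (6 - 6) - 12 = 0 - 12 = -12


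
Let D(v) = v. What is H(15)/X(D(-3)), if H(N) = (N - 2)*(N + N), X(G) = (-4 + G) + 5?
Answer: -195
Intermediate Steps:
X(G) = 1 + G
H(N) = 2*N*(-2 + N) (H(N) = (-2 + N)*(2*N) = 2*N*(-2 + N))
H(15)/X(D(-3)) = (2*15*(-2 + 15))/(1 - 3) = (2*15*13)/(-2) = 390*(-½) = -195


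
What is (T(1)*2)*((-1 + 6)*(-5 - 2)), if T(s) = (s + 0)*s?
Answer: -70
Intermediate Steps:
T(s) = s**2 (T(s) = s*s = s**2)
(T(1)*2)*((-1 + 6)*(-5 - 2)) = (1**2*2)*((-1 + 6)*(-5 - 2)) = (1*2)*(5*(-7)) = 2*(-35) = -70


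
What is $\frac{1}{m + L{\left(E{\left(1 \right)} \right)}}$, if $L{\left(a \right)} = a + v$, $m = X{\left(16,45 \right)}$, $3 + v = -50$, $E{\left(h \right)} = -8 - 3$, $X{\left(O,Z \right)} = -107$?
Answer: $- \frac{1}{171} \approx -0.005848$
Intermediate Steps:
$E{\left(h \right)} = -11$ ($E{\left(h \right)} = -8 - 3 = -11$)
$v = -53$ ($v = -3 - 50 = -53$)
$m = -107$
$L{\left(a \right)} = -53 + a$ ($L{\left(a \right)} = a - 53 = -53 + a$)
$\frac{1}{m + L{\left(E{\left(1 \right)} \right)}} = \frac{1}{-107 - 64} = \frac{1}{-171} = - \frac{1}{171}$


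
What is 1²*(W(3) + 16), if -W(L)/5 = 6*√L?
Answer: 16 - 30*√3 ≈ -35.962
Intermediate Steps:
W(L) = -30*√L
1²*(W(3) + 16) = 1²*(-30*√3 + 16) = 1*(16 - 30*√3) = 16 - 30*√3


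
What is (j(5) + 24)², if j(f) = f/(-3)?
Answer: 4489/9 ≈ 498.78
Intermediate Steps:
j(f) = -f/3 (j(f) = f*(-⅓) = -f/3)
(j(5) + 24)² = (-⅓*5 + 24)² = (-5/3 + 24)² = (67/3)² = 4489/9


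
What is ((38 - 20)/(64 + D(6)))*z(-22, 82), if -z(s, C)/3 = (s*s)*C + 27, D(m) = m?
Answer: -214461/7 ≈ -30637.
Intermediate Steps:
z(s, C) = -81 - 3*C*s**2 (z(s, C) = -3*((s*s)*C + 27) = -3*(s**2*C + 27) = -3*(C*s**2 + 27) = -3*(27 + C*s**2) = -81 - 3*C*s**2)
((38 - 20)/(64 + D(6)))*z(-22, 82) = ((38 - 20)/(64 + 6))*(-81 - 3*82*(-22)**2) = (18/70)*(-81 - 3*82*484) = (18*(1/70))*(-81 - 119064) = (9/35)*(-119145) = -214461/7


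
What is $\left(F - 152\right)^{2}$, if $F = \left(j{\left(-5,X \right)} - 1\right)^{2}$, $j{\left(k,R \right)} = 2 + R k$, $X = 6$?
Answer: $474721$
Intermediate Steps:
$F = 841$ ($F = \left(\left(2 + 6 \left(-5\right)\right) - 1\right)^{2} = \left(\left(2 - 30\right) - 1\right)^{2} = \left(-28 - 1\right)^{2} = \left(-29\right)^{2} = 841$)
$\left(F - 152\right)^{2} = \left(841 - 152\right)^{2} = 689^{2} = 474721$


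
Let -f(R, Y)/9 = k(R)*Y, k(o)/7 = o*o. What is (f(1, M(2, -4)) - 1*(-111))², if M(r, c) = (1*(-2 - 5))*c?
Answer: 2732409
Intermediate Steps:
M(r, c) = -7*c (M(r, c) = (1*(-7))*c = -7*c)
k(o) = 7*o² (k(o) = 7*(o*o) = 7*o²)
f(R, Y) = -63*Y*R² (f(R, Y) = -9*7*R²*Y = -63*Y*R²)
(f(1, M(2, -4)) - 1*(-111))² = (-63*(-7*(-4))*1² - 1*(-111))² = (-63*28*1 + 111)² = (-1764 + 111)² = (-1653)² = 2732409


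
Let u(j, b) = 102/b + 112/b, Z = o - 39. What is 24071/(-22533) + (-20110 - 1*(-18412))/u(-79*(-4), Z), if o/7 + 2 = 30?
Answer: -3006066766/2411031 ≈ -1246.8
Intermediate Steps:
o = 196 (o = -14 + 7*30 = -14 + 210 = 196)
Z = 157 (Z = 196 - 39 = 157)
u(j, b) = 214/b
24071/(-22533) + (-20110 - 1*(-18412))/u(-79*(-4), Z) = 24071/(-22533) + (-20110 - 1*(-18412))/((214/157)) = 24071*(-1/22533) + (-20110 + 18412)/((214*(1/157))) = -24071/22533 - 1698/214/157 = -24071/22533 - 1698*157/214 = -24071/22533 - 133293/107 = -3006066766/2411031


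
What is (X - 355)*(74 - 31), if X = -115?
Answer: -20210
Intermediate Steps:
(X - 355)*(74 - 31) = (-115 - 355)*(74 - 31) = -470*43 = -20210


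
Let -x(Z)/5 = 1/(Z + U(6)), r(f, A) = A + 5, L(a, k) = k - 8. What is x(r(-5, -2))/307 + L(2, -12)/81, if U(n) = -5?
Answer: -11875/49734 ≈ -0.23877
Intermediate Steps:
L(a, k) = -8 + k
r(f, A) = 5 + A
x(Z) = -5/(-5 + Z) (x(Z) = -5/(Z - 5) = -5/(-5 + Z))
x(r(-5, -2))/307 + L(2, -12)/81 = -5/(-5 + (5 - 2))/307 + (-8 - 12)/81 = -5/(-5 + 3)*(1/307) - 20*1/81 = -5/(-2)*(1/307) - 20/81 = -5*(-½)*(1/307) - 20/81 = (5/2)*(1/307) - 20/81 = 5/614 - 20/81 = -11875/49734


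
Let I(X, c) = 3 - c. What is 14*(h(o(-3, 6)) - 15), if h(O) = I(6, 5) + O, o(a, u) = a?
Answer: -280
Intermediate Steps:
h(O) = -2 + O (h(O) = (3 - 1*5) + O = (3 - 5) + O = -2 + O)
14*(h(o(-3, 6)) - 15) = 14*((-2 - 3) - 15) = 14*(-5 - 15) = 14*(-20) = -280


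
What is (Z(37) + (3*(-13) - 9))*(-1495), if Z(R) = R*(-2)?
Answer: 182390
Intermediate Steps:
Z(R) = -2*R
(Z(37) + (3*(-13) - 9))*(-1495) = (-2*37 + (3*(-13) - 9))*(-1495) = (-74 + (-39 - 9))*(-1495) = (-74 - 48)*(-1495) = -122*(-1495) = 182390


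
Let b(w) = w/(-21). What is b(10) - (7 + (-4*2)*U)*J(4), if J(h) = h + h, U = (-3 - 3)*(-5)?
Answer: 39134/21 ≈ 1863.5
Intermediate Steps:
U = 30 (U = -6*(-5) = 30)
J(h) = 2*h
b(w) = -w/21 (b(w) = w*(-1/21) = -w/21)
b(10) - (7 + (-4*2)*U)*J(4) = -1/21*10 - (7 - 4*2*30)*2*4 = -10/21 - (7 - 8*30)*8 = -10/21 - (7 - 240)*8 = -10/21 - (-233)*8 = -10/21 - 1*(-1864) = -10/21 + 1864 = 39134/21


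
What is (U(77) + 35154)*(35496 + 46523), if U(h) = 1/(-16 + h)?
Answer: 175881133505/61 ≈ 2.8833e+9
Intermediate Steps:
(U(77) + 35154)*(35496 + 46523) = (1/(-16 + 77) + 35154)*(35496 + 46523) = (1/61 + 35154)*82019 = (2144395/61)*82019 = 175881133505/61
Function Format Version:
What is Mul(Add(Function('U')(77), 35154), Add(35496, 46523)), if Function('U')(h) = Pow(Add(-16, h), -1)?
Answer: Rational(175881133505, 61) ≈ 2.8833e+9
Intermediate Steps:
Mul(Add(Function('U')(77), 35154), Add(35496, 46523)) = Mul(Add(Pow(Add(-16, 77), -1), 35154), Add(35496, 46523)) = Mul(Add(Pow(61, -1), 35154), 82019) = Mul(Add(Rational(1, 61), 35154), 82019) = Mul(Rational(2144395, 61), 82019) = Rational(175881133505, 61)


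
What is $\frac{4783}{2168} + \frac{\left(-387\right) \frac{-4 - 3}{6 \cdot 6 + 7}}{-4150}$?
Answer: $\frac{9856433}{4498600} \approx 2.191$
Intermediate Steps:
$\frac{4783}{2168} + \frac{\left(-387\right) \frac{-4 - 3}{6 \cdot 6 + 7}}{-4150} = 4783 \cdot \frac{1}{2168} + - 387 \left(- \frac{7}{36 + 7}\right) \left(- \frac{1}{4150}\right) = \frac{4783}{2168} + - 387 \left(- \frac{7}{43}\right) \left(- \frac{1}{4150}\right) = \frac{4783}{2168} + - 387 \left(\left(-7\right) \frac{1}{43}\right) \left(- \frac{1}{4150}\right) = \frac{4783}{2168} + \left(-387\right) \left(- \frac{7}{43}\right) \left(- \frac{1}{4150}\right) = \frac{4783}{2168} + 63 \left(- \frac{1}{4150}\right) = \frac{4783}{2168} - \frac{63}{4150} = \frac{9856433}{4498600}$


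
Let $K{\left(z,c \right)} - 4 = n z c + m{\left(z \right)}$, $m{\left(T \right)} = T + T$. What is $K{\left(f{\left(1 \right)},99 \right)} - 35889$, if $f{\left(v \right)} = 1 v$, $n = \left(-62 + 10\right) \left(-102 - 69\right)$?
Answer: $844425$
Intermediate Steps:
$m{\left(T \right)} = 2 T$
$n = 8892$ ($n = \left(-52\right) \left(-171\right) = 8892$)
$f{\left(v \right)} = v$
$K{\left(z,c \right)} = 4 + 2 z + 8892 c z$ ($K{\left(z,c \right)} = 4 + \left(8892 z c + 2 z\right) = 4 + \left(8892 c z + 2 z\right) = 4 + \left(2 z + 8892 c z\right) = 4 + 2 z + 8892 c z$)
$K{\left(f{\left(1 \right)},99 \right)} - 35889 = \left(4 + 2 \cdot 1 + 8892 \cdot 99 \cdot 1\right) - 35889 = \left(4 + 2 + 880308\right) - 35889 = 880314 - 35889 = 844425$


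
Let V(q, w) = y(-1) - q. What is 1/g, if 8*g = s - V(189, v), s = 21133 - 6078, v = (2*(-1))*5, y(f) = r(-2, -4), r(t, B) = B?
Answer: 1/1906 ≈ 0.00052466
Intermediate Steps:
y(f) = -4
v = -10 (v = -2*5 = -10)
V(q, w) = -4 - q
s = 15055
g = 1906 (g = (15055 - (-4 - 1*189))/8 = (15055 - (-4 - 189))/8 = (15055 - 1*(-193))/8 = (15055 + 193)/8 = (1/8)*15248 = 1906)
1/g = 1/1906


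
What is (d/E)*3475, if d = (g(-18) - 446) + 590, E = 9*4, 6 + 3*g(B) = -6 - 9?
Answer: 476075/36 ≈ 13224.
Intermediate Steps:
g(B) = -7 (g(B) = -2 + (-6 - 9)/3 = -2 + (⅓)*(-15) = -2 - 5 = -7)
E = 36
d = 137 (d = (-7 - 446) + 590 = -453 + 590 = 137)
(d/E)*3475 = (137/36)*3475 = 476075/36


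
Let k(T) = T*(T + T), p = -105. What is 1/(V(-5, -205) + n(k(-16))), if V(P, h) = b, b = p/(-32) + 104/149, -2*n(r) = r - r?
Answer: 4768/18973 ≈ 0.25130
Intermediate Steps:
k(T) = 2*T**2 (k(T) = T*(2*T) = 2*T**2)
n(r) = 0 (n(r) = -(r - r)/2 = -1/2*0 = 0)
b = 18973/4768 (b = -105/(-32) + 104/149 = -105*(-1/32) + 104*(1/149) = 105/32 + 104/149 = 18973/4768 ≈ 3.9792)
V(P, h) = 18973/4768
1/(V(-5, -205) + n(k(-16))) = 1/(18973/4768 + 0) = 1/(18973/4768) = 4768/18973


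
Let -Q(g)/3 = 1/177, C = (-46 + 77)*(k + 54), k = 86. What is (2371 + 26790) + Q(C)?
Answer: 1720498/59 ≈ 29161.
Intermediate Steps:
C = 4340 (C = (-46 + 77)*(86 + 54) = 31*140 = 4340)
Q(g) = -1/59 (Q(g) = -3/177 = -3*1/177 = -1/59)
(2371 + 26790) + Q(C) = (2371 + 26790) - 1/59 = 29161 - 1/59 = 1720498/59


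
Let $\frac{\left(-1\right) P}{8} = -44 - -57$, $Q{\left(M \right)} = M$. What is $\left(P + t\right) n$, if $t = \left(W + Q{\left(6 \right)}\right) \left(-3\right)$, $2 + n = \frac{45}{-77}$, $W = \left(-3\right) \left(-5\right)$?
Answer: $\frac{33233}{77} \approx 431.6$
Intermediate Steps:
$W = 15$
$n = - \frac{199}{77}$ ($n = -2 + \frac{45}{-77} = -2 + 45 \left(- \frac{1}{77}\right) = -2 - \frac{45}{77} = - \frac{199}{77} \approx -2.5844$)
$P = -104$ ($P = - 8 \left(-44 - -57\right) = - 8 \left(-44 + 57\right) = \left(-8\right) 13 = -104$)
$t = -63$ ($t = \left(15 + 6\right) \left(-3\right) = 21 \left(-3\right) = -63$)
$\left(P + t\right) n = \left(-104 - 63\right) \left(- \frac{199}{77}\right) = \left(-167\right) \left(- \frac{199}{77}\right) = \frac{33233}{77}$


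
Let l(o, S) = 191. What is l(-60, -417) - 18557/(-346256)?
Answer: 66153453/346256 ≈ 191.05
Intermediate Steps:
l(-60, -417) - 18557/(-346256) = 191 - 18557/(-346256) = 191 - 18557*(-1)/346256 = 191 - 1*(-18557/346256) = 191 + 18557/346256 = 66153453/346256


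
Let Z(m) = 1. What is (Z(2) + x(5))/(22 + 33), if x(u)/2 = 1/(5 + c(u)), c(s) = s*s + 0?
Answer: 16/825 ≈ 0.019394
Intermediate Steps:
c(s) = s**2 (c(s) = s**2 + 0 = s**2)
x(u) = 2/(5 + u**2)
(Z(2) + x(5))/(22 + 33) = (1 + 2/(5 + 5**2))/(22 + 33) = (1 + 2/(5 + 25))/55 = (1 + 2/30)/55 = (1 + 2*(1/30))/55 = (1 + 1/15)/55 = (1/55)*(16/15) = 16/825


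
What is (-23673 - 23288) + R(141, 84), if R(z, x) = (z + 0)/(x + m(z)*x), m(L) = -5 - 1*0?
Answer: -5259679/112 ≈ -46961.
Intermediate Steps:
m(L) = -5 (m(L) = -5 + 0 = -5)
R(z, x) = -z/(4*x) (R(z, x) = (z + 0)/(x - 5*x) = z/((-4*x)) = z*(-1/(4*x)) = -z/(4*x))
(-23673 - 23288) + R(141, 84) = (-23673 - 23288) - ¼*141/84 = -46961 - ¼*141*1/84 = -46961 - 47/112 = -5259679/112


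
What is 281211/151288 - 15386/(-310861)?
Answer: 89745249839/47029538968 ≈ 1.9083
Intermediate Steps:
281211/151288 - 15386/(-310861) = 281211*(1/151288) - 15386*(-1/310861) = 281211/151288 + 15386/310861 = 89745249839/47029538968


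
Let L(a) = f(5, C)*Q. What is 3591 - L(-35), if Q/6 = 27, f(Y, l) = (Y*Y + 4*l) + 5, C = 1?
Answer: -1917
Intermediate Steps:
f(Y, l) = 5 + Y² + 4*l (f(Y, l) = (Y² + 4*l) + 5 = 5 + Y² + 4*l)
Q = 162 (Q = 6*27 = 162)
L(a) = 5508 (L(a) = (5 + 5² + 4*1)*162 = (5 + 25 + 4)*162 = 34*162 = 5508)
3591 - L(-35) = 3591 - 1*5508 = 3591 - 5508 = -1917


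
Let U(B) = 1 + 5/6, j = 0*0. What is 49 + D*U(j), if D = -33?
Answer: -23/2 ≈ -11.500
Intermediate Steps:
j = 0
U(B) = 11/6 (U(B) = 1 + 5*(⅙) = 1 + ⅚ = 11/6)
49 + D*U(j) = 49 - 33*11/6 = 49 - 121/2 = -23/2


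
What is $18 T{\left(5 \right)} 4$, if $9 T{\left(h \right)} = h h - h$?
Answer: $160$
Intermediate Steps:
$T{\left(h \right)} = - \frac{h}{9} + \frac{h^{2}}{9}$ ($T{\left(h \right)} = \frac{h h - h}{9} = \frac{h^{2} - h}{9} = - \frac{h}{9} + \frac{h^{2}}{9}$)
$18 T{\left(5 \right)} 4 = 18 \cdot \frac{1}{9} \cdot 5 \left(-1 + 5\right) 4 = 18 \cdot \frac{1}{9} \cdot 5 \cdot 4 \cdot 4 = 18 \cdot \frac{20}{9} \cdot 4 = 40 \cdot 4 = 160$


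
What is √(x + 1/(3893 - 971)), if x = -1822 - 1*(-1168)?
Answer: I*√5583904014/2922 ≈ 25.573*I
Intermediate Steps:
x = -654 (x = -1822 + 1168 = -654)
√(x + 1/(3893 - 971)) = √(-654 + 1/(3893 - 971)) = √(-654 + 1/2922) = √(-1910987/2922) = I*√5583904014/2922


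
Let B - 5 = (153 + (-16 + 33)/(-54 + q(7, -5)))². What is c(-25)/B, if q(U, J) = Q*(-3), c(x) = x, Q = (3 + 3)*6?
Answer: -656100/613634581 ≈ -0.0010692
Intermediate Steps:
Q = 36 (Q = 6*6 = 36)
q(U, J) = -108 (q(U, J) = 36*(-3) = -108)
B = 613634581/26244 (B = 5 + (153 + (-16 + 33)/(-54 - 108))² = 5 + (153 + 17/(-162))² = 5 + (153 + 17*(-1/162))² = 5 + (153 - 17/162)² = 5 + (24769/162)² = 5 + 613503361/26244 = 613634581/26244 ≈ 23382.)
c(-25)/B = -25/613634581/26244 = -25*26244/613634581 = -656100/613634581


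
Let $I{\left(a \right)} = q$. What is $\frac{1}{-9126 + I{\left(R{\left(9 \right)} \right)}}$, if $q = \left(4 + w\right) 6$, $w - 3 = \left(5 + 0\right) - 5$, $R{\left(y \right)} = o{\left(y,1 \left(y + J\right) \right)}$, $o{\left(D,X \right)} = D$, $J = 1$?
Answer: $- \frac{1}{9084} \approx -0.00011008$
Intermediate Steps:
$R{\left(y \right)} = y$
$w = 3$ ($w = 3 + \left(\left(5 + 0\right) - 5\right) = 3 + \left(5 - 5\right) = 3 + 0 = 3$)
$q = 42$ ($q = \left(4 + 3\right) 6 = 7 \cdot 6 = 42$)
$I{\left(a \right)} = 42$
$\frac{1}{-9126 + I{\left(R{\left(9 \right)} \right)}} = \frac{1}{-9126 + 42} = \frac{1}{-9084} = - \frac{1}{9084}$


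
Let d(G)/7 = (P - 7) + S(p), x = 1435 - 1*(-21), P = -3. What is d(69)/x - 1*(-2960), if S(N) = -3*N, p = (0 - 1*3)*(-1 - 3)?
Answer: 307817/104 ≈ 2959.8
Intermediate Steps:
p = 12 (p = (0 - 3)*(-4) = -3*(-4) = 12)
x = 1456 (x = 1435 + 21 = 1456)
d(G) = -322 (d(G) = 7*((-3 - 7) - 3*12) = 7*(-10 - 36) = 7*(-46) = -322)
d(69)/x - 1*(-2960) = -322/1456 - 1*(-2960) = -322*1/1456 + 2960 = -23/104 + 2960 = 307817/104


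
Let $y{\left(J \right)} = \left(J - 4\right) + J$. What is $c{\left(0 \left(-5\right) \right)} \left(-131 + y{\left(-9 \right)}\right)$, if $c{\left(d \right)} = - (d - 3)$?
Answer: $-459$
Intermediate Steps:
$c{\left(d \right)} = 3 - d$ ($c{\left(d \right)} = - (-3 + d) = 3 - d$)
$y{\left(J \right)} = -4 + 2 J$ ($y{\left(J \right)} = \left(-4 + J\right) + J = -4 + 2 J$)
$c{\left(0 \left(-5\right) \right)} \left(-131 + y{\left(-9 \right)}\right) = \left(3 - 0 \left(-5\right)\right) \left(-131 + \left(-4 + 2 \left(-9\right)\right)\right) = \left(3 - 0\right) \left(-131 - 22\right) = \left(3 + 0\right) \left(-131 - 22\right) = 3 \left(-153\right) = -459$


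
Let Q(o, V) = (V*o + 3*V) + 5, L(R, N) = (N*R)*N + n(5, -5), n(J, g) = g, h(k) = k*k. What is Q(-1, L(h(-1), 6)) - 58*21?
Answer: -1151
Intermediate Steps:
h(k) = k**2
L(R, N) = -5 + R*N**2 (L(R, N) = (N*R)*N - 5 = R*N**2 - 5 = -5 + R*N**2)
Q(o, V) = 5 + 3*V + V*o (Q(o, V) = (3*V + V*o) + 5 = 5 + 3*V + V*o)
Q(-1, L(h(-1), 6)) - 58*21 = (5 + 3*(-5 + (-1)**2*6**2) + (-5 + (-1)**2*6**2)*(-1)) - 58*21 = (5 + 3*(-5 + 1*36) + (-5 + 1*36)*(-1)) - 1218 = (5 + 3*(-5 + 36) + (-5 + 36)*(-1)) - 1218 = (5 + 3*31 + 31*(-1)) - 1218 = (5 + 93 - 31) - 1218 = 67 - 1218 = -1151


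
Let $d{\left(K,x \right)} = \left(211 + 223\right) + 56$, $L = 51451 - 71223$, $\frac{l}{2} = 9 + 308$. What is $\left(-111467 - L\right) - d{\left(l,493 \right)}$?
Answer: $-92185$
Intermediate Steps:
$l = 634$ ($l = 2 \left(9 + 308\right) = 2 \cdot 317 = 634$)
$L = -19772$
$d{\left(K,x \right)} = 490$ ($d{\left(K,x \right)} = 434 + 56 = 490$)
$\left(-111467 - L\right) - d{\left(l,493 \right)} = \left(-111467 - -19772\right) - 490 = \left(-111467 + 19772\right) - 490 = -91695 - 490 = -92185$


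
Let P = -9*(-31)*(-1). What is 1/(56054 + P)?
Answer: 1/55775 ≈ 1.7929e-5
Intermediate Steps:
P = -279 (P = 279*(-1) = -279)
1/(56054 + P) = 1/(56054 - 279) = 1/55775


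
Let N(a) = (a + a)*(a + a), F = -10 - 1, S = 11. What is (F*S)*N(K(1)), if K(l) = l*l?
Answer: -484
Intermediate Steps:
F = -11
K(l) = l**2
N(a) = 4*a**2 (N(a) = (2*a)*(2*a) = 4*a**2)
(F*S)*N(K(1)) = (-11*11)*(4*(1**2)**2) = -484*1**2 = -484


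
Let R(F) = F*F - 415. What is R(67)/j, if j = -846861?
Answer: -1358/282287 ≈ -0.0048107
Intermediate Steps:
R(F) = -415 + F**2 (R(F) = F**2 - 415 = -415 + F**2)
R(67)/j = (-415 + 67**2)/(-846861) = (-415 + 4489)*(-1/846861) = 4074*(-1/846861) = -1358/282287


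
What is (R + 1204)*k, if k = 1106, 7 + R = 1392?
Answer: 2863434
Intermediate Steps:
R = 1385 (R = -7 + 1392 = 1385)
(R + 1204)*k = (1385 + 1204)*1106 = 2589*1106 = 2863434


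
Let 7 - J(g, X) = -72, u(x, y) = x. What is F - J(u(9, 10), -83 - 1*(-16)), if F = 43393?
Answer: 43314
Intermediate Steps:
J(g, X) = 79 (J(g, X) = 7 - 1*(-72) = 7 + 72 = 79)
F - J(u(9, 10), -83 - 1*(-16)) = 43393 - 1*79 = 43393 - 79 = 43314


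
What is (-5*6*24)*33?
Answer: -23760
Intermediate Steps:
(-5*6*24)*33 = -30*24*33 = -720*33 = -23760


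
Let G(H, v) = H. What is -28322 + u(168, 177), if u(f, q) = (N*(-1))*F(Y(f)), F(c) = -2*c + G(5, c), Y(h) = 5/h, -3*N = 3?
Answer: -2378633/84 ≈ -28317.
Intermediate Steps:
N = -1 (N = -⅓*3 = -1)
F(c) = 5 - 2*c (F(c) = -2*c + 5 = 5 - 2*c)
u(f, q) = 5 - 10/f (u(f, q) = (-1*(-1))*(5 - 10/f) = 1*(5 - 10/f) = 5 - 10/f)
-28322 + u(168, 177) = -28322 + (5 - 10/168) = -28322 + (5 - 10*1/168) = -28322 + (5 - 5/84) = -28322 + 415/84 = -2378633/84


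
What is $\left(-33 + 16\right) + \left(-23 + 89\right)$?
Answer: $49$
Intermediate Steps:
$\left(-33 + 16\right) + \left(-23 + 89\right) = -17 + 66 = 49$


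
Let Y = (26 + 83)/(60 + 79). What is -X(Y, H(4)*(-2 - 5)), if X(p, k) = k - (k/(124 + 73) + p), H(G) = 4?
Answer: 784305/27383 ≈ 28.642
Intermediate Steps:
Y = 109/139 ≈ 0.78417
X(p, k) = -p + 196*k/197 (X(p, k) = k - (k/197 + p) = k - (p + k/197) = k + (-p - k/197) = -p + 196*k/197)
-X(Y, H(4)*(-2 - 5)) = -(-1*109/139 + 196*(4*(-2 - 5))/197) = -(-109/139 + 196*(4*(-7))/197) = -(-109/139 + (196/197)*(-28)) = -(-109/139 - 5488/197) = -1*(-784305/27383) = 784305/27383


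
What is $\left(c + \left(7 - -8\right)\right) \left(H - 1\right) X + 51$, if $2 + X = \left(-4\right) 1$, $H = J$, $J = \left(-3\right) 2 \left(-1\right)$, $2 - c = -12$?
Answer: $-819$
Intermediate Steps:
$c = 14$ ($c = 2 - -12 = 2 + 12 = 14$)
$J = 6$ ($J = \left(-6\right) \left(-1\right) = 6$)
$H = 6$
$X = -6$ ($X = -2 - 4 = -6$)
$\left(c + \left(7 - -8\right)\right) \left(H - 1\right) X + 51 = \left(14 + \left(7 - -8\right)\right) \left(6 - 1\right) \left(-6\right) + 51 = \left(14 + \left(7 + 8\right)\right) 5 \left(-6\right) + 51 = \left(14 + 15\right) 5 \left(-6\right) + 51 = 29 \cdot 5 \left(-6\right) + 51 = 145 \left(-6\right) + 51 = -870 + 51 = -819$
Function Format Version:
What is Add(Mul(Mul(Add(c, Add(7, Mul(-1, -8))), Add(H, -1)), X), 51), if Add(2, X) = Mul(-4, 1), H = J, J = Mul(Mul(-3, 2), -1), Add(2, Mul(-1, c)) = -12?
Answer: -819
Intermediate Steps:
c = 14 (c = Add(2, Mul(-1, -12)) = Add(2, 12) = 14)
J = 6 (J = Mul(-6, -1) = 6)
H = 6
X = -6 (X = Add(-2, Mul(-4, 1)) = Add(-2, -4) = -6)
Add(Mul(Mul(Add(c, Add(7, Mul(-1, -8))), Add(H, -1)), X), 51) = Add(Mul(Mul(Add(14, Add(7, Mul(-1, -8))), Add(6, -1)), -6), 51) = Add(Mul(Mul(Add(14, Add(7, 8)), 5), -6), 51) = Add(Mul(Mul(Add(14, 15), 5), -6), 51) = Add(Mul(Mul(29, 5), -6), 51) = Add(Mul(145, -6), 51) = Add(-870, 51) = -819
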